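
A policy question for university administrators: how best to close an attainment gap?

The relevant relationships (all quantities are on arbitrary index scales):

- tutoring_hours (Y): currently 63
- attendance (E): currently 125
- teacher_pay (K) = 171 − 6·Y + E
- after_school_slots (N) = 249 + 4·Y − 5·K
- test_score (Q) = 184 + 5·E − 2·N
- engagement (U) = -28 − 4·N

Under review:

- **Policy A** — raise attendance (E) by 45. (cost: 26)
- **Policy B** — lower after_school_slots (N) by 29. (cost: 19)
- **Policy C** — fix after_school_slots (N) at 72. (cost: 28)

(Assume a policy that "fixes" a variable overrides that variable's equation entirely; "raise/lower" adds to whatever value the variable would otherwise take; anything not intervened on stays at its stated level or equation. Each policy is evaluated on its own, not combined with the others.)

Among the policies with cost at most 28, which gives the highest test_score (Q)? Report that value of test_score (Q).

Policy A (E + 45):
  Y = 63
  E = 125 + 45 = 170
  K = 171 − 6·63 + 170 = -37
  N = 249 + 4·63 − 5·(-37) = 686
  Q = 184 + 5·170 − 2·686 = -338
Policy B (N − 29):
  Y = 63
  E = 125
  K = 171 − 6·63 + 125 = -82
  N = 249 + 4·63 − 5·(-82) (−29 from intervention) = 882
  Q = 184 + 5·125 − 2·882 = -955
Policy C (N := 72):
  Y = 63
  E = 125
  K = 171 − 6·63 + 125 = -82
  N = 72
  Q = 184 + 5·125 − 2·72 = 665
Comparing — Policy A: Q=-338, Policy B: Q=-955, Policy C: Q=665. Highest is 665 (Policy C).

665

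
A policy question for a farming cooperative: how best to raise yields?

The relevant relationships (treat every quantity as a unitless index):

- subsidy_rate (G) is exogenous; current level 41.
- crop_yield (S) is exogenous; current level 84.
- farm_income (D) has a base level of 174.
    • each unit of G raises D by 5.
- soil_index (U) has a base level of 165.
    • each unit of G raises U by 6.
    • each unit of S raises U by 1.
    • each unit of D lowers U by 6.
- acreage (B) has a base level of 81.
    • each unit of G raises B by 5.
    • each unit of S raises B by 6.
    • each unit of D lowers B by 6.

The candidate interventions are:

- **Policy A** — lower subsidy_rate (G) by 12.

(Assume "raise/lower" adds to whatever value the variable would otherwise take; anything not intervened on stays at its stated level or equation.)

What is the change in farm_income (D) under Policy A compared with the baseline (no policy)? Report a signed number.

-60

Baseline:
  G = 41
  D = 174 + 5·41 = 379
Policy A (G − 12):
  G = 41 − 12 = 29
  D = 174 + 5·29 = 319
Change in D: 319 − 379 = -60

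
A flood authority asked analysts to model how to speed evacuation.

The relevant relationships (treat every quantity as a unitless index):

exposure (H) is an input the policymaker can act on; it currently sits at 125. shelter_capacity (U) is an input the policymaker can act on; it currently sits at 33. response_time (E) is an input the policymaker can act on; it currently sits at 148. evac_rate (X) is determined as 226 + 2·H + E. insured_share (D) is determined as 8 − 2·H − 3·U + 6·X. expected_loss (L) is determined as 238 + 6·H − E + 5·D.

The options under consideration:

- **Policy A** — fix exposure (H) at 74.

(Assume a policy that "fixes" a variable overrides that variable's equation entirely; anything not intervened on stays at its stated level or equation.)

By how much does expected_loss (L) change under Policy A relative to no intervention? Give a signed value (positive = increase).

-2856

Baseline:
  H = 125
  U = 33
  E = 148
  X = 226 + 2·125 + 148 = 624
  D = 8 − 2·125 − 3·33 + 6·624 = 3403
  L = 238 + 6·125 − 148 + 5·3403 = 17855
Policy A (H := 74):
  H = 74
  U = 33
  E = 148
  X = 226 + 2·74 + 148 = 522
  D = 8 − 2·74 − 3·33 + 6·522 = 2893
  L = 238 + 6·74 − 148 + 5·2893 = 14999
Change in L: 14999 − 17855 = -2856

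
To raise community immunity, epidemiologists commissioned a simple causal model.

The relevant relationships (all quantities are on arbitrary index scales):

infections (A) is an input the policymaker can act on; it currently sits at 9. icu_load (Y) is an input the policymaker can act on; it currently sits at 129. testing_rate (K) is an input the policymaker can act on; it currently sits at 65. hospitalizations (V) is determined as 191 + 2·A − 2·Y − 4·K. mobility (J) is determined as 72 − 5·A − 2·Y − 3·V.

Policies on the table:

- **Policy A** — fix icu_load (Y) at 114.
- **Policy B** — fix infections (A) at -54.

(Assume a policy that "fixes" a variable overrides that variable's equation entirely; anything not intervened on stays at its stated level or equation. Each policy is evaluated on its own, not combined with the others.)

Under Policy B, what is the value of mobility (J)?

1389

Policy B (A := -54):
  A = -54
  Y = 129
  K = 65
  V = 191 + 2·(-54) − 2·129 − 4·65 = -435
  J = 72 − 5·(-54) − 2·129 − 3·(-435) = 1389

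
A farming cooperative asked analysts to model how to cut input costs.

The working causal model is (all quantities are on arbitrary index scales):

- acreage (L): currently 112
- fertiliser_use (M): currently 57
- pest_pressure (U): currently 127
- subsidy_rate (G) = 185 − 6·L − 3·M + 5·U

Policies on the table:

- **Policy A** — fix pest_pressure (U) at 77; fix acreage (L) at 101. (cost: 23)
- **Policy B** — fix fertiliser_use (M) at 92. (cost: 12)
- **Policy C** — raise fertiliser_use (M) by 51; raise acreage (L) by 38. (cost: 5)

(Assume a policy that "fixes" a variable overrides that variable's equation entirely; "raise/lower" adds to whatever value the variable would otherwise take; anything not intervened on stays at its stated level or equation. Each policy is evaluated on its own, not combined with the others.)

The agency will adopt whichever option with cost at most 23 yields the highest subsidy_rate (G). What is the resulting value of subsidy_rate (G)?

-128

Policy A (U := 77, L := 101):
  L = 101
  M = 57
  U = 77
  G = 185 − 6·101 − 3·57 + 5·77 = -207
Policy B (M := 92):
  L = 112
  M = 92
  U = 127
  G = 185 − 6·112 − 3·92 + 5·127 = -128
Policy C (M + 51, L + 38):
  L = 112 + 38 = 150
  M = 57 + 51 = 108
  U = 127
  G = 185 − 6·150 − 3·108 + 5·127 = -404
Comparing — Policy A: G=-207, Policy B: G=-128, Policy C: G=-404. Highest is -128 (Policy B).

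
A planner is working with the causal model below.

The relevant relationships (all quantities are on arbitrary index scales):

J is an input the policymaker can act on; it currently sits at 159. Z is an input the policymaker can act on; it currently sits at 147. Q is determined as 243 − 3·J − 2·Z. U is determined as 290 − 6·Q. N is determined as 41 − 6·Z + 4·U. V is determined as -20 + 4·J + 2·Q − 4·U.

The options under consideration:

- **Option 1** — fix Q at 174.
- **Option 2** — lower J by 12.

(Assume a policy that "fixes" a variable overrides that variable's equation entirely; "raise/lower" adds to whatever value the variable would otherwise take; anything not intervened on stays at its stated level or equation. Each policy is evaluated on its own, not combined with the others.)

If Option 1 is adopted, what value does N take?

Option 1 (Q := 174):
  J = 159
  Z = 147
  Q = 174
  U = 290 − 6·174 = -754
  N = 41 − 6·147 + 4·(-754) = -3857

-3857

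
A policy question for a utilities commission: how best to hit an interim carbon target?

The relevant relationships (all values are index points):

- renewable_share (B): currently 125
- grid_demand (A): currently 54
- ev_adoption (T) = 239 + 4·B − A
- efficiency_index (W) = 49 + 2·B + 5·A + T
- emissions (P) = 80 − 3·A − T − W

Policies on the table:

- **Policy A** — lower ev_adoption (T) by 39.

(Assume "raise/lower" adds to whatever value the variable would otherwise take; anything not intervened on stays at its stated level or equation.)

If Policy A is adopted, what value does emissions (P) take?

Policy A (T − 39):
  B = 125
  A = 54
  T = 239 + 4·125 − 54 (−39 from intervention) = 646
  W = 49 + 2·125 + 5·54 + 646 = 1215
  P = 80 − 3·54 − 646 − 1215 = -1943

-1943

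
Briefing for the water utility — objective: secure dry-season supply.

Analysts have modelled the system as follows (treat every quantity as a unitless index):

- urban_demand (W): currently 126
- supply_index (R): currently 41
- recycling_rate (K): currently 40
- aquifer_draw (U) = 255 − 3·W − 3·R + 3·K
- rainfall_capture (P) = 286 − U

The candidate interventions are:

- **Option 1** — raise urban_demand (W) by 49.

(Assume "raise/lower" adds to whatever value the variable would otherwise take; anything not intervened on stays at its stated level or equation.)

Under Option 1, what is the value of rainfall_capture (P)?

559

Option 1 (W + 49):
  W = 126 + 49 = 175
  R = 41
  K = 40
  U = 255 − 3·175 − 3·41 + 3·40 = -273
  P = 286 − (-273) = 559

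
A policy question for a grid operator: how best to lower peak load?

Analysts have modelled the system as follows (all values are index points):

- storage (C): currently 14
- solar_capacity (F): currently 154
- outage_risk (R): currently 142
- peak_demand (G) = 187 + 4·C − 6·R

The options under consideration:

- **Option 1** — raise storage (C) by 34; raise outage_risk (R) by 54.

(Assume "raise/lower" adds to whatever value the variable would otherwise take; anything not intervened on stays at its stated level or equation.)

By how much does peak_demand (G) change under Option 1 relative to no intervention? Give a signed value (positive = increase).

-188

Baseline:
  C = 14
  R = 142
  G = 187 + 4·14 − 6·142 = -609
Option 1 (C + 34, R + 54):
  C = 14 + 34 = 48
  R = 142 + 54 = 196
  G = 187 + 4·48 − 6·196 = -797
Change in G: -797 − (-609) = -188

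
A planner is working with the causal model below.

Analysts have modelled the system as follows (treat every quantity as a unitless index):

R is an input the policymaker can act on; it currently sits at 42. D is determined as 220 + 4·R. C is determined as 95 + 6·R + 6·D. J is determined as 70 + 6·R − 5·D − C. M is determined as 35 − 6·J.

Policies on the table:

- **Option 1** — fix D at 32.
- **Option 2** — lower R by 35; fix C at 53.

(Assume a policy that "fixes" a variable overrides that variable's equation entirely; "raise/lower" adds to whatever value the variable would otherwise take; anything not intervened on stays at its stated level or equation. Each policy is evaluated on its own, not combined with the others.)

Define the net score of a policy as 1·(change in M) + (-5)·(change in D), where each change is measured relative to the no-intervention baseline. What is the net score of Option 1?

-21716

Baseline:
  R = 42
  D = 220 + 4·42 = 388
  C = 95 + 6·42 + 6·388 = 2675
  J = 70 + 6·42 − 5·388 − 2675 = -4293
  M = 35 − 6·(-4293) = 25793
Option 1 (D := 32):
  R = 42
  D = 32
  C = 95 + 6·42 + 6·32 = 539
  J = 70 + 6·42 − 5·32 − 539 = -377
  M = 35 − 6·(-377) = 2297
ΔM = 2297 − 25793 = -23496; ΔD = 32 − 388 = -356
Score = 1·(-23496) + (-5)·(-356) = -21716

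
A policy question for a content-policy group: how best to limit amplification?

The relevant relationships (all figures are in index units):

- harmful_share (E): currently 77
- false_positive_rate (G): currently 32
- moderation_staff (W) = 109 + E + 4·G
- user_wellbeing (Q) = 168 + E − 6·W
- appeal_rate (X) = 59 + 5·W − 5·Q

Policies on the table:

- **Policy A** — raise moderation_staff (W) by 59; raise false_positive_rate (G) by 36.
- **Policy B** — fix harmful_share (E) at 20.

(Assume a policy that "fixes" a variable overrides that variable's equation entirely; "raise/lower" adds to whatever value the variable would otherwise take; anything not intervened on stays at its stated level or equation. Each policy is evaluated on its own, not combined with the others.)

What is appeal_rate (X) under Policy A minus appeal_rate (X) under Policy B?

Policy A (W + 59, G + 36):
  E = 77
  G = 32 + 36 = 68
  W = 109 + 77 + 4·68 (+59 from intervention) = 517
  Q = 168 + 77 − 6·517 = -2857
  X = 59 + 5·517 − 5·(-2857) = 16929
Policy B (E := 20):
  E = 20
  G = 32
  W = 109 + 20 + 4·32 = 257
  Q = 168 + 20 − 6·257 = -1354
  X = 59 + 5·257 − 5·(-1354) = 8114
X: 16929 − 8114 = 8815

8815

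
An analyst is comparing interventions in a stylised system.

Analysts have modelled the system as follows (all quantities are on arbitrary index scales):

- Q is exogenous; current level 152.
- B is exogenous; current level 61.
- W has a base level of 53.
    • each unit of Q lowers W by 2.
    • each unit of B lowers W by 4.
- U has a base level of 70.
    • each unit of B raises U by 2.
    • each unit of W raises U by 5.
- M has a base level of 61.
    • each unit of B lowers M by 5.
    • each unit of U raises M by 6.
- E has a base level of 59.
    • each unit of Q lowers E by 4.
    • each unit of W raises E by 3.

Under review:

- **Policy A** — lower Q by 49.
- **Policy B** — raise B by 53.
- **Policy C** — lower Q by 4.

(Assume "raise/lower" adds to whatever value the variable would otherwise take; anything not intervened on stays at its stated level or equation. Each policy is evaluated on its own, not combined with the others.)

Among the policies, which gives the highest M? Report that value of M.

Policy A (Q − 49):
  Q = 152 − 49 = 103
  B = 61
  W = 53 − 2·103 − 4·61 = -397
  U = 70 + 2·61 + 5·(-397) = -1793
  M = 61 − 5·61 + 6·(-1793) = -11002
Policy B (B + 53):
  Q = 152
  B = 61 + 53 = 114
  W = 53 − 2·152 − 4·114 = -707
  U = 70 + 2·114 + 5·(-707) = -3237
  M = 61 − 5·114 + 6·(-3237) = -19931
Policy C (Q − 4):
  Q = 152 − 4 = 148
  B = 61
  W = 53 − 2·148 − 4·61 = -487
  U = 70 + 2·61 + 5·(-487) = -2243
  M = 61 − 5·61 + 6·(-2243) = -13702
Comparing — Policy A: M=-11002, Policy B: M=-19931, Policy C: M=-13702. Highest is -11002 (Policy A).

-11002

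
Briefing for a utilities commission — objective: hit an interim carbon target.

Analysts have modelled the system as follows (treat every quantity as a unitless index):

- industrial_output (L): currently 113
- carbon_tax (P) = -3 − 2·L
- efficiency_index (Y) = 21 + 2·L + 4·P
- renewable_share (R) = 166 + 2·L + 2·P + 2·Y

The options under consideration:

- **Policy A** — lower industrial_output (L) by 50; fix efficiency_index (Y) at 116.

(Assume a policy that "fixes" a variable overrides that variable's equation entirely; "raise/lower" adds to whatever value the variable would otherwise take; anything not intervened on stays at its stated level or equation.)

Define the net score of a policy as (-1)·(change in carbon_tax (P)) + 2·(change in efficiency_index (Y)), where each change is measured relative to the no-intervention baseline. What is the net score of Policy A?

Baseline:
  L = 113
  P = -3 − 2·113 = -229
  Y = 21 + 2·113 + 4·(-229) = -669
Policy A (L − 50, Y := 116):
  L = 113 − 50 = 63
  P = -3 − 2·63 = -129
  Y = 116
ΔP = -129 − (-229) = 100; ΔY = 116 − (-669) = 785
Score = (-1)·100 + 2·785 = 1470

1470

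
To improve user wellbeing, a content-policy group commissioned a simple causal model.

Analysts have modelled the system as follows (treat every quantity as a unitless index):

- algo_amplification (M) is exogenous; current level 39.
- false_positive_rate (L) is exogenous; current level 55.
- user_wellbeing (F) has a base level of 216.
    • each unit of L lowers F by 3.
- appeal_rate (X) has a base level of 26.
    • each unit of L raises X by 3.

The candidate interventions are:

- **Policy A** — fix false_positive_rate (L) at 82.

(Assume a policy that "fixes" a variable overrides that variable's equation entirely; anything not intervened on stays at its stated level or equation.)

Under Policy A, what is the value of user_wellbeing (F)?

Policy A (L := 82):
  L = 82
  F = 216 − 3·82 = -30

-30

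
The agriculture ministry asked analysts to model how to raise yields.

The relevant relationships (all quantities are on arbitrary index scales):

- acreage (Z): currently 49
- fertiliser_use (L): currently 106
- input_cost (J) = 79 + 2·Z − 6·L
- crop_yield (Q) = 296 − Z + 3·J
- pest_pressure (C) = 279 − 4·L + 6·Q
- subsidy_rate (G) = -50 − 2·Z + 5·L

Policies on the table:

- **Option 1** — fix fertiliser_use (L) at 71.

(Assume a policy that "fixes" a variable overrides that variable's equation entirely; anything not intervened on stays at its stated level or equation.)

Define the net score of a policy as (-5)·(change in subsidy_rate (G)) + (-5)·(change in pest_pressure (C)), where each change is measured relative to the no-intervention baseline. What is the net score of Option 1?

-18725

Baseline:
  Z = 49
  L = 106
  J = 79 + 2·49 − 6·106 = -459
  Q = 296 − 49 + 3·(-459) = -1130
  C = 279 − 4·106 + 6·(-1130) = -6925
  G = -50 − 2·49 + 5·106 = 382
Option 1 (L := 71):
  Z = 49
  L = 71
  J = 79 + 2·49 − 6·71 = -249
  Q = 296 − 49 + 3·(-249) = -500
  C = 279 − 4·71 + 6·(-500) = -3005
  G = -50 − 2·49 + 5·71 = 207
ΔG = 207 − 382 = -175; ΔC = -3005 − (-6925) = 3920
Score = (-5)·(-175) + (-5)·3920 = -18725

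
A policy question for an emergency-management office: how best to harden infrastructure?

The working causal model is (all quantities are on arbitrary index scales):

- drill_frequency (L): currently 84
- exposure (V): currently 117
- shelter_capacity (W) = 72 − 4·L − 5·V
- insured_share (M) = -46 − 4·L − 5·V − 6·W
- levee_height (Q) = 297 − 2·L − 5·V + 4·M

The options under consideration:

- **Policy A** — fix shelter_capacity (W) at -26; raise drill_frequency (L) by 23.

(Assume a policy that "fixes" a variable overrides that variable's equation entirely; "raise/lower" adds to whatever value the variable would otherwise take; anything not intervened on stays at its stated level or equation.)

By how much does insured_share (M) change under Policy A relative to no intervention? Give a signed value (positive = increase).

-5030

Baseline:
  L = 84
  V = 117
  W = 72 − 4·84 − 5·117 = -849
  M = -46 − 4·84 − 5·117 − 6·(-849) = 4127
Policy A (W := -26, L + 23):
  L = 84 + 23 = 107
  V = 117
  W = -26
  M = -46 − 4·107 − 5·117 − 6·(-26) = -903
Change in M: -903 − 4127 = -5030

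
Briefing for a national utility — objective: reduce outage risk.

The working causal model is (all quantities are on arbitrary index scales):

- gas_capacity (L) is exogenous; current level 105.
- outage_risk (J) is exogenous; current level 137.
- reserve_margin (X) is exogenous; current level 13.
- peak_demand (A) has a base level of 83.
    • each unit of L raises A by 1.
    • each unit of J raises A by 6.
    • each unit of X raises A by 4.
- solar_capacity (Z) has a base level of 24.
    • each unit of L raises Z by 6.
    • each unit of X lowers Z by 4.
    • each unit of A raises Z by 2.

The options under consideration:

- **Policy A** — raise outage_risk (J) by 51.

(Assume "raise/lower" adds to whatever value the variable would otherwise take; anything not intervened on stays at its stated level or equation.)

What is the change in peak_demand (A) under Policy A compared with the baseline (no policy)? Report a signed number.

306

Baseline:
  L = 105
  J = 137
  X = 13
  A = 83 + 105 + 6·137 + 4·13 = 1062
Policy A (J + 51):
  L = 105
  J = 137 + 51 = 188
  X = 13
  A = 83 + 105 + 6·188 + 4·13 = 1368
Change in A: 1368 − 1062 = 306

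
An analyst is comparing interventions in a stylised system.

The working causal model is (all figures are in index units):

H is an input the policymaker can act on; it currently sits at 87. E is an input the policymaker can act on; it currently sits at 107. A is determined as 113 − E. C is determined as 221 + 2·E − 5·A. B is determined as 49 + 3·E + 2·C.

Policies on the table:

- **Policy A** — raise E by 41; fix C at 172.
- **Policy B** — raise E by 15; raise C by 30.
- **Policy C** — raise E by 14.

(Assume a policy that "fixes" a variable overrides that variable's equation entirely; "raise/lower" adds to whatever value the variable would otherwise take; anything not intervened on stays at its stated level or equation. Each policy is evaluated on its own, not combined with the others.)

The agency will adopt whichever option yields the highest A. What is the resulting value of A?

-8

Policy A (E + 41, C := 172):
  E = 107 + 41 = 148
  A = 113 − 148 = -35
Policy B (E + 15, C + 30):
  E = 107 + 15 = 122
  A = 113 − 122 = -9
Policy C (E + 14):
  E = 107 + 14 = 121
  A = 113 − 121 = -8
Comparing — Policy A: A=-35, Policy B: A=-9, Policy C: A=-8. Highest is -8 (Policy C).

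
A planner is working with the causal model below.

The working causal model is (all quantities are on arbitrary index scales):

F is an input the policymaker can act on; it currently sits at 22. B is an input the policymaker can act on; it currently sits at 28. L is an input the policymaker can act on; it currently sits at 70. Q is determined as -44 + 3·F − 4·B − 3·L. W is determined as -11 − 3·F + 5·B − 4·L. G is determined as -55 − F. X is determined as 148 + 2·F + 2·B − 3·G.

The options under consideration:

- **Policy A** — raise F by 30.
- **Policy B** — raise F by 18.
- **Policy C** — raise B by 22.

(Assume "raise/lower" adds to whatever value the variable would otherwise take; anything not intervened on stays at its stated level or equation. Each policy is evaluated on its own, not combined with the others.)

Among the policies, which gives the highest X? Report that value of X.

Policy A (F + 30):
  F = 22 + 30 = 52
  B = 28
  G = -55 − 52 = -107
  X = 148 + 2·52 + 2·28 − 3·(-107) = 629
Policy B (F + 18):
  F = 22 + 18 = 40
  B = 28
  G = -55 − 40 = -95
  X = 148 + 2·40 + 2·28 − 3·(-95) = 569
Policy C (B + 22):
  F = 22
  B = 28 + 22 = 50
  G = -55 − 22 = -77
  X = 148 + 2·22 + 2·50 − 3·(-77) = 523
Comparing — Policy A: X=629, Policy B: X=569, Policy C: X=523. Highest is 629 (Policy A).

629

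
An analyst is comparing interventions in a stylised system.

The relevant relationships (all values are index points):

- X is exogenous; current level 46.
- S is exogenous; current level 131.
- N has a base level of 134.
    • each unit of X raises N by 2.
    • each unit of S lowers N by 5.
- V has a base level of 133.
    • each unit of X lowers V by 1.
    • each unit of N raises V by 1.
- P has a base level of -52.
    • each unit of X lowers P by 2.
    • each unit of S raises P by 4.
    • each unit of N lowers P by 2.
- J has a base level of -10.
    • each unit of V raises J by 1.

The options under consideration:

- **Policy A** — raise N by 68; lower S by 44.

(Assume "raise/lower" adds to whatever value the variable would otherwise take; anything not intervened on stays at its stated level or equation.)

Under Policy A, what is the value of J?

-64

Policy A (N + 68, S − 44):
  X = 46
  S = 131 − 44 = 87
  N = 134 + 2·46 − 5·87 (+68 from intervention) = -141
  V = 133 − 46 + (-141) = -54
  J = -10 + (-54) = -64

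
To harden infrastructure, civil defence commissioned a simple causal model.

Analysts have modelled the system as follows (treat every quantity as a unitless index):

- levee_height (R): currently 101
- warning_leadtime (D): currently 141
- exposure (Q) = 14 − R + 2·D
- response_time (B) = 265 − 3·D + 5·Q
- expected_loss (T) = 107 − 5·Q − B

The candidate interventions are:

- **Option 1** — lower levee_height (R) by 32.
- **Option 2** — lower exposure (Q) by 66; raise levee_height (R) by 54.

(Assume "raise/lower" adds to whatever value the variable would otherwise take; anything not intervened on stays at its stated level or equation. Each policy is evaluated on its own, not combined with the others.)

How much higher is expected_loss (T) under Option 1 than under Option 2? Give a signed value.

Option 1 (R − 32):
  R = 101 − 32 = 69
  D = 141
  Q = 14 − 69 + 2·141 = 227
  B = 265 − 3·141 + 5·227 = 977
  T = 107 − 5·227 − 977 = -2005
Option 2 (Q − 66, R + 54):
  R = 101 + 54 = 155
  D = 141
  Q = 14 − 155 + 2·141 (−66 from intervention) = 75
  B = 265 − 3·141 + 5·75 = 217
  T = 107 − 5·75 − 217 = -485
T: -2005 − (-485) = -1520

-1520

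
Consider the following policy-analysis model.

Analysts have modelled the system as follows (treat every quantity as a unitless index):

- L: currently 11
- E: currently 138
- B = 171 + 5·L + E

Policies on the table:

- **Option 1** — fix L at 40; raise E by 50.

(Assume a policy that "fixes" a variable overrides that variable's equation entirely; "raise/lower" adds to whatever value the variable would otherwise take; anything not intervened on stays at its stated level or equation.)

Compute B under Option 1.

Option 1 (L := 40, E + 50):
  L = 40
  E = 138 + 50 = 188
  B = 171 + 5·40 + 188 = 559

559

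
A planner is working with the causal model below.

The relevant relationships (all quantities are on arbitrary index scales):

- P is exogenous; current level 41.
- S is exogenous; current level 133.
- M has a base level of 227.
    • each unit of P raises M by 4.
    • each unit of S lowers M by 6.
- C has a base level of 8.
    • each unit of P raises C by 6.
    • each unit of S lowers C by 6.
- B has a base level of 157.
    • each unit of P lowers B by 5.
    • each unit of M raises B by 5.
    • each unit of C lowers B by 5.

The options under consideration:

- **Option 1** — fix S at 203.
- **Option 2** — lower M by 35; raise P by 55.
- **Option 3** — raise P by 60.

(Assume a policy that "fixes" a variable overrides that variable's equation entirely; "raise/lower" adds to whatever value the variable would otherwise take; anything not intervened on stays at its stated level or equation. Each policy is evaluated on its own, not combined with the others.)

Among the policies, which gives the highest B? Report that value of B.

637

Option 1 (S := 203):
  P = 41
  S = 203
  M = 227 + 4·41 − 6·203 = -827
  C = 8 + 6·41 − 6·203 = -964
  B = 157 − 5·41 + 5·(-827) − 5·(-964) = 637
Option 2 (M − 35, P + 55):
  P = 41 + 55 = 96
  S = 133
  M = 227 + 4·96 − 6·133 (−35 from intervention) = -222
  C = 8 + 6·96 − 6·133 = -214
  B = 157 − 5·96 + 5·(-222) − 5·(-214) = -363
Option 3 (P + 60):
  P = 41 + 60 = 101
  S = 133
  M = 227 + 4·101 − 6·133 = -167
  C = 8 + 6·101 − 6·133 = -184
  B = 157 − 5·101 + 5·(-167) − 5·(-184) = -263
Comparing — Option 1: B=637, Option 2: B=-363, Option 3: B=-263. Highest is 637 (Option 1).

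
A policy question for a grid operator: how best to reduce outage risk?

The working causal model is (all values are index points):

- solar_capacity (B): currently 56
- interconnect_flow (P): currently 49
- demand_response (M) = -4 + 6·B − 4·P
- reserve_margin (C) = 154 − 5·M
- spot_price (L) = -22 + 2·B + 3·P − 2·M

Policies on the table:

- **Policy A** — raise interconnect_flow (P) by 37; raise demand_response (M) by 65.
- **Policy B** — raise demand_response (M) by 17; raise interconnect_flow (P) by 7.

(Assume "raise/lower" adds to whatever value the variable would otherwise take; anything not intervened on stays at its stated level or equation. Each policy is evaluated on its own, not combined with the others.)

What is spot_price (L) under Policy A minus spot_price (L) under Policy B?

Policy A (P + 37, M + 65):
  B = 56
  P = 49 + 37 = 86
  M = -4 + 6·56 − 4·86 (+65 from intervention) = 53
  L = -22 + 2·56 + 3·86 − 2·53 = 242
Policy B (M + 17, P + 7):
  B = 56
  P = 49 + 7 = 56
  M = -4 + 6·56 − 4·56 (+17 from intervention) = 125
  L = -22 + 2·56 + 3·56 − 2·125 = 8
L: 242 − 8 = 234

234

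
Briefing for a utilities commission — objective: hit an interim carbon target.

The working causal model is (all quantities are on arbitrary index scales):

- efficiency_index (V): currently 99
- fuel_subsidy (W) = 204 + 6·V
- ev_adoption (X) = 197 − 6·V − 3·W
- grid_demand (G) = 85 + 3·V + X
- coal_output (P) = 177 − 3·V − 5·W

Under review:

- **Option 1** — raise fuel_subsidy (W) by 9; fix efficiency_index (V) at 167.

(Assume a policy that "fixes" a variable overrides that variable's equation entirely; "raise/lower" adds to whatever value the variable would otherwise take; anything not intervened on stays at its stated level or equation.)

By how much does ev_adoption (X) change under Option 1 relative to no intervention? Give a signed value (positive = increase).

-1659

Baseline:
  V = 99
  W = 204 + 6·99 = 798
  X = 197 − 6·99 − 3·798 = -2791
Option 1 (W + 9, V := 167):
  V = 167
  W = 204 + 6·167 (+9 from intervention) = 1215
  X = 197 − 6·167 − 3·1215 = -4450
Change in X: -4450 − (-2791) = -1659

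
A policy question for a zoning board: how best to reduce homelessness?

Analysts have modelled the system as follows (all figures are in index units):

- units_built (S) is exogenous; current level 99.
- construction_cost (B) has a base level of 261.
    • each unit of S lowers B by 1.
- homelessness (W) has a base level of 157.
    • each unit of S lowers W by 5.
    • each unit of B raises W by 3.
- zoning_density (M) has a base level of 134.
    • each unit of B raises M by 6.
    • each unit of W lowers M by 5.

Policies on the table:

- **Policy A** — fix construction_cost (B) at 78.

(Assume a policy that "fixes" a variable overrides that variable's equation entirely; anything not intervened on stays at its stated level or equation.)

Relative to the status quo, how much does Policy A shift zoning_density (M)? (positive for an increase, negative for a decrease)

756

Baseline:
  S = 99
  B = 261 − 99 = 162
  W = 157 − 5·99 + 3·162 = 148
  M = 134 + 6·162 − 5·148 = 366
Policy A (B := 78):
  S = 99
  B = 78
  W = 157 − 5·99 + 3·78 = -104
  M = 134 + 6·78 − 5·(-104) = 1122
Change in M: 1122 − 366 = 756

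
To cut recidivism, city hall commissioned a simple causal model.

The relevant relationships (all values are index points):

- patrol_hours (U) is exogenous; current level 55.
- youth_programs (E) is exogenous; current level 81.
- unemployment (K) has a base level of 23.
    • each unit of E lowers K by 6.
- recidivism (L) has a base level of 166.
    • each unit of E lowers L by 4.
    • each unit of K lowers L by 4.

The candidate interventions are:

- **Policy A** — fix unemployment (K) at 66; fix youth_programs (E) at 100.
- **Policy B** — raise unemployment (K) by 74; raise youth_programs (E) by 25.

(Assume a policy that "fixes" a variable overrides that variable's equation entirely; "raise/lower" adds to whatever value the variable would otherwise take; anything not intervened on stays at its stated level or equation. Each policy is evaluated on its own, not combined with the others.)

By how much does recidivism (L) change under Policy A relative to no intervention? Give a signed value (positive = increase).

-2192

Baseline:
  E = 81
  K = 23 − 6·81 = -463
  L = 166 − 4·81 − 4·(-463) = 1694
Policy A (K := 66, E := 100):
  E = 100
  K = 66
  L = 166 − 4·100 − 4·66 = -498
Change in L: -498 − 1694 = -2192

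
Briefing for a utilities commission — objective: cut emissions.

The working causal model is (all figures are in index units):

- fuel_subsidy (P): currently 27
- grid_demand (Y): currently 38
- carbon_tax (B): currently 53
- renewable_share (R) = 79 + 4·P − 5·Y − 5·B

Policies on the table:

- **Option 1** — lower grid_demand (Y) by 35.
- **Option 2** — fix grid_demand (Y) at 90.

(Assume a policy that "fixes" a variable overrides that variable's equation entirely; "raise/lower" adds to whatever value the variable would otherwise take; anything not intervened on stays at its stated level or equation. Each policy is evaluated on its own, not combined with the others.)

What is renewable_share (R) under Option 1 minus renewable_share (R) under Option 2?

435

Option 1 (Y − 35):
  P = 27
  Y = 38 − 35 = 3
  B = 53
  R = 79 + 4·27 − 5·3 − 5·53 = -93
Option 2 (Y := 90):
  P = 27
  Y = 90
  B = 53
  R = 79 + 4·27 − 5·90 − 5·53 = -528
R: -93 − (-528) = 435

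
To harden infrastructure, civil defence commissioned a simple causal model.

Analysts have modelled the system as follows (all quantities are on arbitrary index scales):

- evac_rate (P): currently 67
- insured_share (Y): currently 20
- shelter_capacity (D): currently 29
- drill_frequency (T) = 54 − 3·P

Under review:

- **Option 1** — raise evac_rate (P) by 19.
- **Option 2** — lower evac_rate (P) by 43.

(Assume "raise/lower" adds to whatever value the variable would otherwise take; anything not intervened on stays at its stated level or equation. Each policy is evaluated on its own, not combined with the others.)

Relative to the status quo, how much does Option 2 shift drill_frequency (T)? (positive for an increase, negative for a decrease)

129

Baseline:
  P = 67
  T = 54 − 3·67 = -147
Option 2 (P − 43):
  P = 67 − 43 = 24
  T = 54 − 3·24 = -18
Change in T: -18 − (-147) = 129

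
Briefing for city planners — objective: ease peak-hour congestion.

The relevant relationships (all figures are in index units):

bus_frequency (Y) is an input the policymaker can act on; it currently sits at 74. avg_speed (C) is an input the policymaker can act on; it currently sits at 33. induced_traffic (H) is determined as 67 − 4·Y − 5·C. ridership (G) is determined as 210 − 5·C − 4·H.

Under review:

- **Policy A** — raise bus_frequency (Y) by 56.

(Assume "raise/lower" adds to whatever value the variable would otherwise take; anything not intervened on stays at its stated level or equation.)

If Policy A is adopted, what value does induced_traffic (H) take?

Policy A (Y + 56):
  Y = 74 + 56 = 130
  C = 33
  H = 67 − 4·130 − 5·33 = -618

-618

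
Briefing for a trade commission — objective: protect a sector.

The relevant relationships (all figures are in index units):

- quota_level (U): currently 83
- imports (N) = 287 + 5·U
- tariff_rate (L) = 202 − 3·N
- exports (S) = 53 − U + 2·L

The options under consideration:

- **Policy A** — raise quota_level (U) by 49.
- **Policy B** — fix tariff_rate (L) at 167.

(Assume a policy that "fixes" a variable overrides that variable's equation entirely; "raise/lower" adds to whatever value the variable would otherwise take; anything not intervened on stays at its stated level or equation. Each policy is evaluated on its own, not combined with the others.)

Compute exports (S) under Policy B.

Policy B (L := 167):
  U = 83
  N = 287 + 5·83 = 702
  L = 167
  S = 53 − 83 + 2·167 = 304

304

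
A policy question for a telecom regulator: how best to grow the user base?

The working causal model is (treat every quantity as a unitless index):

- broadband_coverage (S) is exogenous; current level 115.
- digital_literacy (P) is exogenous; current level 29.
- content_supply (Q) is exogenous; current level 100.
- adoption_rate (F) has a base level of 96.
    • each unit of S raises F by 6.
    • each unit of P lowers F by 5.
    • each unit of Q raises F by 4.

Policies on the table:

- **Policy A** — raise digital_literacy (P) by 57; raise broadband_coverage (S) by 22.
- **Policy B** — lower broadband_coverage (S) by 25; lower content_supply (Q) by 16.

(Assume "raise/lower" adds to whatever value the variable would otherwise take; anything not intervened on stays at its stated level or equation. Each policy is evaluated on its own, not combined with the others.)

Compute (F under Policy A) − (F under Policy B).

Policy A (P + 57, S + 22):
  S = 115 + 22 = 137
  P = 29 + 57 = 86
  Q = 100
  F = 96 + 6·137 − 5·86 + 4·100 = 888
Policy B (S − 25, Q − 16):
  S = 115 − 25 = 90
  P = 29
  Q = 100 − 16 = 84
  F = 96 + 6·90 − 5·29 + 4·84 = 827
F: 888 − 827 = 61

61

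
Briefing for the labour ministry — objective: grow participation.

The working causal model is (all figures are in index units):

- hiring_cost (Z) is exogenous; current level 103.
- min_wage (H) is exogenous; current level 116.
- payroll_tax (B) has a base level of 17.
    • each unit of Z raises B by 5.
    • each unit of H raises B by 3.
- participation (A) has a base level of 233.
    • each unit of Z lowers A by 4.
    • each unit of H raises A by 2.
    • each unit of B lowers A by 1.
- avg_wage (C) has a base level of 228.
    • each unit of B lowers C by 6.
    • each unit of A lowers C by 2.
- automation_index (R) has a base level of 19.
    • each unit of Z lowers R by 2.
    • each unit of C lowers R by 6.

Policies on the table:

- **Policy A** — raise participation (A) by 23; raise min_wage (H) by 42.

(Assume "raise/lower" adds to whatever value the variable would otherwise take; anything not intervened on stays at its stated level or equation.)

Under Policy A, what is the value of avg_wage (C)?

Policy A (A + 23, H + 42):
  Z = 103
  H = 116 + 42 = 158
  B = 17 + 5·103 + 3·158 = 1006
  A = 233 − 4·103 + 2·158 − 1006 (+23 from intervention) = -846
  C = 228 − 6·1006 − 2·(-846) = -4116

-4116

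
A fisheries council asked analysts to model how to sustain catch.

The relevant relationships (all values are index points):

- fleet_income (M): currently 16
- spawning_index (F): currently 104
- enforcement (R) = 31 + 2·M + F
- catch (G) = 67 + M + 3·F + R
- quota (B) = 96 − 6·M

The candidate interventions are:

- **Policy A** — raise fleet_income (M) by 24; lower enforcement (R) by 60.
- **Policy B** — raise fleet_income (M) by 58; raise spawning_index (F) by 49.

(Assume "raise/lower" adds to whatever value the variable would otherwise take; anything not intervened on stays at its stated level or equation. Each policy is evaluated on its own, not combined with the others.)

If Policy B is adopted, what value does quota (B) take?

-348

Policy B (M + 58, F + 49):
  M = 16 + 58 = 74
  B = 96 − 6·74 = -348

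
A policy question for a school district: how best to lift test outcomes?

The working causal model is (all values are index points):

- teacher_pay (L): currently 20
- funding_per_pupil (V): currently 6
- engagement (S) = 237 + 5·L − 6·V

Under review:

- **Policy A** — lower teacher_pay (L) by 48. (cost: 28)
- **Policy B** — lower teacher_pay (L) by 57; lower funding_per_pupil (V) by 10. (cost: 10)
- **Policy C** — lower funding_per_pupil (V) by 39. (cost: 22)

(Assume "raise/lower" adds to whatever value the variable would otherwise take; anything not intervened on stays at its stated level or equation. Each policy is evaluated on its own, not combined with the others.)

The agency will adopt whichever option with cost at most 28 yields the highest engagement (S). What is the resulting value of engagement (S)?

535

Policy A (L − 48):
  L = 20 − 48 = -28
  V = 6
  S = 237 + 5·(-28) − 6·6 = 61
Policy B (L − 57, V − 10):
  L = 20 − 57 = -37
  V = 6 − 10 = -4
  S = 237 + 5·(-37) − 6·(-4) = 76
Policy C (V − 39):
  L = 20
  V = 6 − 39 = -33
  S = 237 + 5·20 − 6·(-33) = 535
Comparing — Policy A: S=61, Policy B: S=76, Policy C: S=535. Highest is 535 (Policy C).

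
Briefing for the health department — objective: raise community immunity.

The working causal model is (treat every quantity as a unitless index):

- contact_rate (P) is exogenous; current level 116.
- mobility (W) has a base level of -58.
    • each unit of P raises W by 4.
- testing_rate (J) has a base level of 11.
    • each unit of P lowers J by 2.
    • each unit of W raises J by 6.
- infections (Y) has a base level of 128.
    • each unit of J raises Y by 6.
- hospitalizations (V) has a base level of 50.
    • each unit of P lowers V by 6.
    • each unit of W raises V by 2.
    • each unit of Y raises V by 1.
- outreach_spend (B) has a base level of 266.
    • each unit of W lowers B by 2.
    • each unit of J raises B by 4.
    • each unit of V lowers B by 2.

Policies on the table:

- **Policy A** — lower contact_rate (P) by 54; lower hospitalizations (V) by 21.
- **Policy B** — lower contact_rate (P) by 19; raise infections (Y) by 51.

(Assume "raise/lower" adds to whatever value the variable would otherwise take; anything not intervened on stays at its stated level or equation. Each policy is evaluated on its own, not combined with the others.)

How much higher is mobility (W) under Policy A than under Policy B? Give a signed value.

Policy A (P − 54, V − 21):
  P = 116 − 54 = 62
  W = -58 + 4·62 = 190
Policy B (P − 19, Y + 51):
  P = 116 − 19 = 97
  W = -58 + 4·97 = 330
W: 190 − 330 = -140

-140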